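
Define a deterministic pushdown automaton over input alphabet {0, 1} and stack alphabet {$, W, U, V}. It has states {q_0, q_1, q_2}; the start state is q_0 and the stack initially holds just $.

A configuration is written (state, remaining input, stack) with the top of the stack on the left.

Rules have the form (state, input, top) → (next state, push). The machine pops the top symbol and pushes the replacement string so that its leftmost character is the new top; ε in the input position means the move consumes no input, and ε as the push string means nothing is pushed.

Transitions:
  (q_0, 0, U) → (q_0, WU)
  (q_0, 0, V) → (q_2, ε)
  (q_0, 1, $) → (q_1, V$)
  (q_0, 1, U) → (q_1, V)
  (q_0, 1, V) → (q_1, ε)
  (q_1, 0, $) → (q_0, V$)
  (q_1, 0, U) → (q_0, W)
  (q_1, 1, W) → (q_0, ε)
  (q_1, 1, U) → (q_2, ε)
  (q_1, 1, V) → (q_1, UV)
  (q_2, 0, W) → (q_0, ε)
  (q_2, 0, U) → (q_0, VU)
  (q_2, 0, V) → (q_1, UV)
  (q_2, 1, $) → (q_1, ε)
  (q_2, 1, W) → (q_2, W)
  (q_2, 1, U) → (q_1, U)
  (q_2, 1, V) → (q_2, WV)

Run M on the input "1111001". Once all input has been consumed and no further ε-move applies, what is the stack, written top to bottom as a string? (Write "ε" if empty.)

(q_0, 1111001, $)
  read 1, top $: go to q_1, push V$ → (q_1, 111001, V$)
  read 1, top V: go to q_1, push UV → (q_1, 11001, UV$)
  read 1, top U: go to q_2, push ε → (q_2, 1001, V$)
  read 1, top V: go to q_2, push WV → (q_2, 001, WV$)
  read 0, top W: go to q_0, push ε → (q_0, 01, V$)
  read 0, top V: go to q_2, push ε → (q_2, 1, $)
  read 1, top $: go to q_1, push ε → (q_1, ε, ε)
All input consumed in state q_1 with stack ε.

ε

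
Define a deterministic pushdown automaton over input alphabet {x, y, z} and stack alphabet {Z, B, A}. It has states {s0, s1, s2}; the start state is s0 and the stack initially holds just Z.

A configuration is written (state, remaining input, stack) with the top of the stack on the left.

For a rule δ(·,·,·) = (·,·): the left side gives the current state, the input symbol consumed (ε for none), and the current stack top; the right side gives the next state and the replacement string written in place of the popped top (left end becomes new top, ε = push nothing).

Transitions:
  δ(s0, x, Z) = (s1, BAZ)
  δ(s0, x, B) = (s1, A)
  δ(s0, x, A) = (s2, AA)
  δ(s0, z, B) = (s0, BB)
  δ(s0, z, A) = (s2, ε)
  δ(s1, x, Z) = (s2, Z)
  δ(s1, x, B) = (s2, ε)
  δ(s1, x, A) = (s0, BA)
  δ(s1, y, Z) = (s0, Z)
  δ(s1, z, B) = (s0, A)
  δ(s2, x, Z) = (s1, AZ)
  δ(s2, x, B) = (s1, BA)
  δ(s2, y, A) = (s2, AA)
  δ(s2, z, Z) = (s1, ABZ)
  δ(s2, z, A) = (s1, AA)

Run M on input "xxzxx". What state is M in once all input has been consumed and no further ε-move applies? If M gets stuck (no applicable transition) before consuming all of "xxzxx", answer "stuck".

s1

(s0, xxzxx, Z)
  read x, top Z: go to s1, push BAZ → (s1, xzxx, BAZ)
  read x, top B: go to s2, push ε → (s2, zxx, AZ)
  read z, top A: go to s1, push AA → (s1, xx, AAZ)
  read x, top A: go to s0, push BA → (s0, x, BAAZ)
  read x, top B: go to s1, push A → (s1, ε, AAAZ)
All input consumed; M is in state s1.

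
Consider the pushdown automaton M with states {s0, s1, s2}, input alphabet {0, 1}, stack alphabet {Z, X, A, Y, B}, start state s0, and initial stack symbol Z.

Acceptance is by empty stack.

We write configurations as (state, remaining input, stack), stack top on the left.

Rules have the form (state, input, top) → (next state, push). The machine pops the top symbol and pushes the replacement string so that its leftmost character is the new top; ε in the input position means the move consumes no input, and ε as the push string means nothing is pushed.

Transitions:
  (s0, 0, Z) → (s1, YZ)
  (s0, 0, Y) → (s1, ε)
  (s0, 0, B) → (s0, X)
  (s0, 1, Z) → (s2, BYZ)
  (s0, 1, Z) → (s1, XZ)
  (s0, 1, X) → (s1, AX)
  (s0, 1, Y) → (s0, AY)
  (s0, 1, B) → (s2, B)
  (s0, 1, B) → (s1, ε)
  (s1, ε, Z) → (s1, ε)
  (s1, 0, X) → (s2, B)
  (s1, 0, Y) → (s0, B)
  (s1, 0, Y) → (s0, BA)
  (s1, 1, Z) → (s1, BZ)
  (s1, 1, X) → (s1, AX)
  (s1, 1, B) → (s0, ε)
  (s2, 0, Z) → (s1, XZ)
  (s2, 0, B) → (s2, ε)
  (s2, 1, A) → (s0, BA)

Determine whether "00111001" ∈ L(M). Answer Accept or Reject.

Accept

One accepting computation: (s0, 00111001, Z) ⊢ (s1, 0111001, YZ) ⊢ (s0, 111001, BZ) ⊢ (s1, 11001, Z) ⊢ (s1, 1001, BZ) ⊢ (s0, 001, Z) ⊢ (s1, 01, YZ) ⊢ (s0, 1, BZ) ⊢ (s1, ε, Z) ⊢ (s1, ε, ε)
All input consumed and the stack is empty.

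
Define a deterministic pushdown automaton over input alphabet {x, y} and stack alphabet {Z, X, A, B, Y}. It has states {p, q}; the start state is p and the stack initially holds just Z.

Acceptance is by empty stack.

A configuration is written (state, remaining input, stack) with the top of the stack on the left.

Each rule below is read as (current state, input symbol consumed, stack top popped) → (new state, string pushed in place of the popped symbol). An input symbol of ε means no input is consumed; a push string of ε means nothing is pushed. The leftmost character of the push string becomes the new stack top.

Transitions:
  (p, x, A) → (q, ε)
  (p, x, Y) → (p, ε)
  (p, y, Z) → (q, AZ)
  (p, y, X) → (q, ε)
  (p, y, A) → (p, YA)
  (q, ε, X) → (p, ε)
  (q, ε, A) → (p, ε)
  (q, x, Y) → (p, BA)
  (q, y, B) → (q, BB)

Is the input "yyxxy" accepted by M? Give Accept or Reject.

(p, yyxxy, Z)
  read y, top Z: go to q, push AZ → (q, yxxy, AZ)
  ε-move, top A: go to p, push ε → (p, yxxy, Z)
  read y, top Z: go to q, push AZ → (q, xxy, AZ)
  ε-move, top A: go to p, push ε → (p, xxy, Z)
No transition applies at (p, xxy, Z); input not fully consumed.

Reject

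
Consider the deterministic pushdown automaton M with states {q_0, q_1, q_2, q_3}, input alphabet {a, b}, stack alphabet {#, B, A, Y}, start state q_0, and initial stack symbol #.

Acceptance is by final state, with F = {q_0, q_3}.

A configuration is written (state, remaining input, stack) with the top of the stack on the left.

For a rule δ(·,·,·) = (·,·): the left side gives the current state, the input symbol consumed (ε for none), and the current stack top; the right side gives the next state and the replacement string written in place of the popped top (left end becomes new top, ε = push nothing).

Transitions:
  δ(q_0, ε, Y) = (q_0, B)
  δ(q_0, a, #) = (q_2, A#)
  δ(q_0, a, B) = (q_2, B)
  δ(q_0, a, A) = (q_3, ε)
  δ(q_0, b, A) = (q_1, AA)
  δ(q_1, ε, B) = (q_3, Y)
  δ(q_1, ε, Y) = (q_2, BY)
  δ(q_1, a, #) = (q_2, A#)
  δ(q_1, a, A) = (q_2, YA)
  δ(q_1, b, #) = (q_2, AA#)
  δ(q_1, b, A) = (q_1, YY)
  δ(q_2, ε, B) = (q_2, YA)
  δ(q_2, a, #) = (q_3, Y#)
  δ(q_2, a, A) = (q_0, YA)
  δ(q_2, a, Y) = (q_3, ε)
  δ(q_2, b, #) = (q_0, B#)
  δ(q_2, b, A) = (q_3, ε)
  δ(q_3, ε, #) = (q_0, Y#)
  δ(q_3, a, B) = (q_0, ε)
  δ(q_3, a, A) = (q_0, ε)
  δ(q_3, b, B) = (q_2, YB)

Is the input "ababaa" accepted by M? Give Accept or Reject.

(q_0, ababaa, #)
  read a, top #: go to q_2, push A# → (q_2, babaa, A#)
  read b, top A: go to q_3, push ε → (q_3, abaa, #)
  ε-move, top #: go to q_0, push Y# → (q_0, abaa, Y#)
  ε-move, top Y: go to q_0, push B → (q_0, abaa, B#)
  read a, top B: go to q_2, push B → (q_2, baa, B#)
  ε-move, top B: go to q_2, push YA → (q_2, baa, YA#)
No transition applies at (q_2, baa, YA#); input not fully consumed.

Reject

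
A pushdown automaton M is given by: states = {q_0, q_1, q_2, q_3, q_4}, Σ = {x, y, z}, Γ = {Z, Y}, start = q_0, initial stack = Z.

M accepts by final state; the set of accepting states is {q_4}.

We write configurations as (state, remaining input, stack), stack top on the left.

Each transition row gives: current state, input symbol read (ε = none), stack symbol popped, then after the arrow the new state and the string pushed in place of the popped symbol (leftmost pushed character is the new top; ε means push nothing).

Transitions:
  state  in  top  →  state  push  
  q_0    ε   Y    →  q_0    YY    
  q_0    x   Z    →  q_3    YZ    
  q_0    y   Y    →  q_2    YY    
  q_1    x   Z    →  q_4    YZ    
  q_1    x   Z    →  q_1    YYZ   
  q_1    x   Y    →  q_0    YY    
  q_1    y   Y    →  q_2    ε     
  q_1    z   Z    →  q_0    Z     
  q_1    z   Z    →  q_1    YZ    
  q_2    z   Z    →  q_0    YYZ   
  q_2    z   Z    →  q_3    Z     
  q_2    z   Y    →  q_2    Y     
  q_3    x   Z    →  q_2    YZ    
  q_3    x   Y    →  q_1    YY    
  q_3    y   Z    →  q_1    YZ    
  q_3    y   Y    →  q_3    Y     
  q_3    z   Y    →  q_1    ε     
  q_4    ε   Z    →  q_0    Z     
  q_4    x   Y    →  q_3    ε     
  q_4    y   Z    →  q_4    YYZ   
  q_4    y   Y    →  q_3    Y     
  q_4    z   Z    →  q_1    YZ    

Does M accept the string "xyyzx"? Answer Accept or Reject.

One accepting computation: (q_0, xyyzx, Z) ⊢ (q_3, yyzx, YZ) ⊢ (q_3, yzx, YZ) ⊢ (q_3, zx, YZ) ⊢ (q_1, x, Z) ⊢ (q_4, ε, YZ)
All input consumed and state q_4 ∈ F.

Accept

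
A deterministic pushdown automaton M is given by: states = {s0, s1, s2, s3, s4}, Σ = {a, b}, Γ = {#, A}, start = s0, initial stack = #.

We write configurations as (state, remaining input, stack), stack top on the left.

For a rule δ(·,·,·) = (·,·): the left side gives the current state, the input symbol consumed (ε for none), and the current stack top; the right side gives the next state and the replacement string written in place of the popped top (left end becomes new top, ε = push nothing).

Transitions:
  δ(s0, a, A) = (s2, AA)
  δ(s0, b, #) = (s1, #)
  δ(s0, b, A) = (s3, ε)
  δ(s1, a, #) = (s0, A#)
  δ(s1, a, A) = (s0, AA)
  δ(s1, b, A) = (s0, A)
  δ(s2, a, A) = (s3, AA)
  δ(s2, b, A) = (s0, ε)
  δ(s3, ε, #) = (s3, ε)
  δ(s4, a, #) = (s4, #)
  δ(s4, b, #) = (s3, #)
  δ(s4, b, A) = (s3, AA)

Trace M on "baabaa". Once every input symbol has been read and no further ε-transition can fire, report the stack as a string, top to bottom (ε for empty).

AAA#

(s0, baabaa, #)
  read b, top #: go to s1, push # → (s1, aabaa, #)
  read a, top #: go to s0, push A# → (s0, abaa, A#)
  read a, top A: go to s2, push AA → (s2, baa, AA#)
  read b, top A: go to s0, push ε → (s0, aa, A#)
  read a, top A: go to s2, push AA → (s2, a, AA#)
  read a, top A: go to s3, push AA → (s3, ε, AAA#)
All input consumed in state s3 with stack AAA#.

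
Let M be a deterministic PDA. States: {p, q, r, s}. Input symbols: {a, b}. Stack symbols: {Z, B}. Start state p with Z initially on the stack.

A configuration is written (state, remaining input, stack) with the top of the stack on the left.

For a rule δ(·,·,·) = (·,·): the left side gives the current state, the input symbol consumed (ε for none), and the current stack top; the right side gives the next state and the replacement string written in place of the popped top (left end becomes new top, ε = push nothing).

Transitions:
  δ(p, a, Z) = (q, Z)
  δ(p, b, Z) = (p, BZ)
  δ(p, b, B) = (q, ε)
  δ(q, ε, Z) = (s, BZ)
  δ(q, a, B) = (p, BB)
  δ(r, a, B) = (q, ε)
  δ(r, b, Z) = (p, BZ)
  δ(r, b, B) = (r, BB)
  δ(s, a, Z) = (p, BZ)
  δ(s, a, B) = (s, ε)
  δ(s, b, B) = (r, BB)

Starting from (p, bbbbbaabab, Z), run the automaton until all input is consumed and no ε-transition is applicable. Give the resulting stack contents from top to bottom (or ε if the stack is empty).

(p, bbbbbaabab, Z) ⊢ (p, bbbbaabab, BZ) ⊢ (q, bbbaabab, Z) ⊢ (s, bbbaabab, BZ) ⊢ (r, bbaabab, BBZ) ⊢ (r, baabab, BBBZ) ⊢ (r, aabab, BBBBZ) ⊢ (q, abab, BBBZ) ⊢ (p, bab, BBBBZ) ⊢ (q, ab, BBBZ) ⊢ (p, b, BBBBZ) ⊢ (q, ε, BBBZ)
All input consumed in state q with stack BBBZ.

BBBZ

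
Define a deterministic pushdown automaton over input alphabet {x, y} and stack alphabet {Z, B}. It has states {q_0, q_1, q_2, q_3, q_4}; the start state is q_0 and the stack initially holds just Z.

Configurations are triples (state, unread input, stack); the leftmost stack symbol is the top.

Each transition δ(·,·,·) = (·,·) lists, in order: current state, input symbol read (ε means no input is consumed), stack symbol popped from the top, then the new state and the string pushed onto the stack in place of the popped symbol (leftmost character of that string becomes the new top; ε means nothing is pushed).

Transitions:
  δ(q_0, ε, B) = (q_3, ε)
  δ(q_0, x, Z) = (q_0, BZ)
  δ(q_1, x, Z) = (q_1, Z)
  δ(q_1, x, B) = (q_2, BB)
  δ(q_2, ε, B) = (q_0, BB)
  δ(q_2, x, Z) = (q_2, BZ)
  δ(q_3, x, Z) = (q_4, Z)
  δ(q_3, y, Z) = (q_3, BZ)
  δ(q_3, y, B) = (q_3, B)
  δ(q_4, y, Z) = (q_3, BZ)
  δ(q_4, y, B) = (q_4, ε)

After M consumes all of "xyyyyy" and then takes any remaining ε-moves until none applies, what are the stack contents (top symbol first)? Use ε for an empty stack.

(q_0, xyyyyy, Z)
  read x, top Z: go to q_0, push BZ → (q_0, yyyyy, BZ)
  ε-move, top B: go to q_3, push ε → (q_3, yyyyy, Z)
  read y, top Z: go to q_3, push BZ → (q_3, yyyy, BZ)
  read y, top B: go to q_3, push B → (q_3, yyy, BZ)
  read y, top B: go to q_3, push B → (q_3, yy, BZ)
  read y, top B: go to q_3, push B → (q_3, y, BZ)
  read y, top B: go to q_3, push B → (q_3, ε, BZ)
All input consumed in state q_3 with stack BZ.

BZ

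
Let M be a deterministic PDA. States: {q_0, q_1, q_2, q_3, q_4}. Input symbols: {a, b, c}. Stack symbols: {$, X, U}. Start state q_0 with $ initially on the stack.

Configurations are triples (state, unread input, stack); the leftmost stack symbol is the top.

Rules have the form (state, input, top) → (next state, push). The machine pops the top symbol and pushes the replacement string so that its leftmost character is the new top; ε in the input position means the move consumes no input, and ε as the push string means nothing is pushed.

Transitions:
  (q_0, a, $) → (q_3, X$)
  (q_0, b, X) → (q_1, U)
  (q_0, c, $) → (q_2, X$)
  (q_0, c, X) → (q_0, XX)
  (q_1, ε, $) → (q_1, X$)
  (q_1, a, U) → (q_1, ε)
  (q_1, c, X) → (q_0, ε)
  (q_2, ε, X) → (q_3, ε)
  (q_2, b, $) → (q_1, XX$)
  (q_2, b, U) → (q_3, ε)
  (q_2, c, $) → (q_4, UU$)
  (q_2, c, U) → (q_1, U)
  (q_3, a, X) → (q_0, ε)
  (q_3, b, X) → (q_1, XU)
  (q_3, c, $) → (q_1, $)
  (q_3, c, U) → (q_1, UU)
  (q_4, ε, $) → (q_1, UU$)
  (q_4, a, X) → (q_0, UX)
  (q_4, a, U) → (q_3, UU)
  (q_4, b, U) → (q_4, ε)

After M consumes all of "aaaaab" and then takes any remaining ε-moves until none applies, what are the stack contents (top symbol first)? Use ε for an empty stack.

(q_0, aaaaab, $)
  read a, top $: go to q_3, push X$ → (q_3, aaaab, X$)
  read a, top X: go to q_0, push ε → (q_0, aaab, $)
  read a, top $: go to q_3, push X$ → (q_3, aab, X$)
  read a, top X: go to q_0, push ε → (q_0, ab, $)
  read a, top $: go to q_3, push X$ → (q_3, b, X$)
  read b, top X: go to q_1, push XU → (q_1, ε, XU$)
All input consumed in state q_1 with stack XU$.

XU$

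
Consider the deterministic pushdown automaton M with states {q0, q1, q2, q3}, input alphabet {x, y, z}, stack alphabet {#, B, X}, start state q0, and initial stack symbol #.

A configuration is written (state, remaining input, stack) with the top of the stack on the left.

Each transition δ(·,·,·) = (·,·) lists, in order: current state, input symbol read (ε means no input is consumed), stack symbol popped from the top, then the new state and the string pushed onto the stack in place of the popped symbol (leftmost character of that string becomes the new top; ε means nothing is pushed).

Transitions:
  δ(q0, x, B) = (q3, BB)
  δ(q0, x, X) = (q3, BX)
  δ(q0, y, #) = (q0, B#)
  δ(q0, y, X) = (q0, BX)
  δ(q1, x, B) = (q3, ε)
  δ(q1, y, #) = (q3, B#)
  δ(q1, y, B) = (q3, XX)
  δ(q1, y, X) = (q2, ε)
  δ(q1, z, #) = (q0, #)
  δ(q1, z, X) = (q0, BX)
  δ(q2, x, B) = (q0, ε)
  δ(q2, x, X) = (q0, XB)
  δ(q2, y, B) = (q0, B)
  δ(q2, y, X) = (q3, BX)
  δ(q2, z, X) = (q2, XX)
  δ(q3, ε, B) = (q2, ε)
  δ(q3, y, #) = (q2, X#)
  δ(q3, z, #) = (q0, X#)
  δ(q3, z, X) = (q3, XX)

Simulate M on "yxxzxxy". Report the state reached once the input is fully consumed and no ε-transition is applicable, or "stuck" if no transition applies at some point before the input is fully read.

stuck

(q0, yxxzxxy, #)
  read y, top #: go to q0, push B# → (q0, xxzxxy, B#)
  read x, top B: go to q3, push BB → (q3, xzxxy, BB#)
  ε-move, top B: go to q2, push ε → (q2, xzxxy, B#)
  read x, top B: go to q0, push ε → (q0, zxxy, #)
No transition for (q0, z, top #); M blocks with input zxxy remaining.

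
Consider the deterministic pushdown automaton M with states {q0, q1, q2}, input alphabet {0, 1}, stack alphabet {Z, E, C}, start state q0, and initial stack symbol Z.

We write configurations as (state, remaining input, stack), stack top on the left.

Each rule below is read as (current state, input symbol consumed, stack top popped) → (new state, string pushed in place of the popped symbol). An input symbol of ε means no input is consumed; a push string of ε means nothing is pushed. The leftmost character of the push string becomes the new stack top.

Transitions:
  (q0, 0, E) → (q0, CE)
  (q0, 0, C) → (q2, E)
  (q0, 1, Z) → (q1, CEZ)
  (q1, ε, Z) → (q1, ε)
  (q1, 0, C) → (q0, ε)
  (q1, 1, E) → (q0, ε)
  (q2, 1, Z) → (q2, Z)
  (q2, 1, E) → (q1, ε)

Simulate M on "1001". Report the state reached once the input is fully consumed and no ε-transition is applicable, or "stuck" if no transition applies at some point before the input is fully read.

stuck

(q0, 1001, Z)
  read 1, top Z: go to q1, push CEZ → (q1, 001, CEZ)
  read 0, top C: go to q0, push ε → (q0, 01, EZ)
  read 0, top E: go to q0, push CE → (q0, 1, CEZ)
No transition for (q0, 1, top C); M blocks with input 1 remaining.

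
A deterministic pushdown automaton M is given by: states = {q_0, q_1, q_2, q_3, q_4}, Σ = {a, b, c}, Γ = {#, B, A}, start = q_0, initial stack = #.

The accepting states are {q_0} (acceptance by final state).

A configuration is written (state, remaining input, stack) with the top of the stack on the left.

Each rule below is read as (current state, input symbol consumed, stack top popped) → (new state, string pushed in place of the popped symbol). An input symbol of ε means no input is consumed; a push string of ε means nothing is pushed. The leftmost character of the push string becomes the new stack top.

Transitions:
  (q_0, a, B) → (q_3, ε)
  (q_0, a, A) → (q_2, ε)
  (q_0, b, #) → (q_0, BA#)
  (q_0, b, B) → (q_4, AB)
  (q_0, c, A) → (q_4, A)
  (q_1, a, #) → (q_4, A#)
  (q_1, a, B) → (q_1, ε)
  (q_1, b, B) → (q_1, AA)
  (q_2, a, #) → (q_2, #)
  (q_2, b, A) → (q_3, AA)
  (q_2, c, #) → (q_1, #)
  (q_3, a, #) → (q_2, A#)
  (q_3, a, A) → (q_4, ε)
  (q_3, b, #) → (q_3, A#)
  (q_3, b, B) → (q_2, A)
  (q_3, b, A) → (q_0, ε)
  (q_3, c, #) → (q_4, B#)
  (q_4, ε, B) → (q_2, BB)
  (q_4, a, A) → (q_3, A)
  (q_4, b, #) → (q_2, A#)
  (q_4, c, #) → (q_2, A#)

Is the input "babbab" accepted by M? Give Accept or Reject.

Accept

(q_0, babbab, #)
  read b, top #: go to q_0, push BA# → (q_0, abbab, BA#)
  read a, top B: go to q_3, push ε → (q_3, bbab, A#)
  read b, top A: go to q_0, push ε → (q_0, bab, #)
  read b, top #: go to q_0, push BA# → (q_0, ab, BA#)
  read a, top B: go to q_3, push ε → (q_3, b, A#)
  read b, top A: go to q_0, push ε → (q_0, ε, #)
All input consumed; state q_0 ∈ F.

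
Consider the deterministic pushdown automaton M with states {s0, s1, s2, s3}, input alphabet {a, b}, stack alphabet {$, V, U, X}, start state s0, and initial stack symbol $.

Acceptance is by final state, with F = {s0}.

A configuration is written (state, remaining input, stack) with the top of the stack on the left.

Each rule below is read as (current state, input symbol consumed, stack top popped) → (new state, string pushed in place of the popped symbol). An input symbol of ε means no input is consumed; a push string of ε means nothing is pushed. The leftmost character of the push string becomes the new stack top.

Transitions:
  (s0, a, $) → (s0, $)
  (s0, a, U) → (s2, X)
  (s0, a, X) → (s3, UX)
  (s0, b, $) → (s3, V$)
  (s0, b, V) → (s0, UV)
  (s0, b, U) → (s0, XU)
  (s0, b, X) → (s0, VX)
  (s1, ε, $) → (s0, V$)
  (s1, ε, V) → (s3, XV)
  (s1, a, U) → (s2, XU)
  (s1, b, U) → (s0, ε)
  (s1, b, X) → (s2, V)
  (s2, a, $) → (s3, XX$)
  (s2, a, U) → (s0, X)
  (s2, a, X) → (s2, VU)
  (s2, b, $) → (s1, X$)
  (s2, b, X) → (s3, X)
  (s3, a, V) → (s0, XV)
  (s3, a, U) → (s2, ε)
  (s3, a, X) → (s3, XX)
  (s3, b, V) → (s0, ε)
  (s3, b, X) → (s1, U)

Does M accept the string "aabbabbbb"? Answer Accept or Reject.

(s0, aabbabbbb, $) ⊢ (s0, abbabbbb, $) ⊢ (s0, bbabbbb, $) ⊢ (s3, babbbb, V$) ⊢ (s0, abbbb, $) ⊢ (s0, bbbb, $) ⊢ (s3, bbb, V$) ⊢ (s0, bb, $) ⊢ (s3, b, V$) ⊢ (s0, ε, $)
All input consumed; state s0 ∈ F.

Accept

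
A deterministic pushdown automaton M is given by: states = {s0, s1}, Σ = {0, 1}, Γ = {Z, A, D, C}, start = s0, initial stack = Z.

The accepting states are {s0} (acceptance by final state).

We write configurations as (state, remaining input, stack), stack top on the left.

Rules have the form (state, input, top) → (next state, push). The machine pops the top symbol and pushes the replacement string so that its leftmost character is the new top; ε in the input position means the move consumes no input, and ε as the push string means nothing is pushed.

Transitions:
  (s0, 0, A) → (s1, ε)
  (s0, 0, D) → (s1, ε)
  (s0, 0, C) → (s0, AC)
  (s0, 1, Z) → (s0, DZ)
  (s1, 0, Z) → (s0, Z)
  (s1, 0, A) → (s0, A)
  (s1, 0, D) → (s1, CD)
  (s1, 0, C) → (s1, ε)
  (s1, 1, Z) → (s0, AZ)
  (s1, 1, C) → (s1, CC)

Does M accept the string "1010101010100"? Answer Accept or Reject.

(s0, 1010101010100, Z) ⊢ (s0, 010101010100, DZ) ⊢ (s1, 10101010100, Z) ⊢ (s0, 0101010100, AZ) ⊢ (s1, 101010100, Z) ⊢ (s0, 01010100, AZ) ⊢ (s1, 1010100, Z) ⊢ (s0, 010100, AZ) ⊢ (s1, 10100, Z) ⊢ (s0, 0100, AZ) ⊢ (s1, 100, Z) ⊢ (s0, 00, AZ) ⊢ (s1, 0, Z) ⊢ (s0, ε, Z)
All input consumed; state s0 ∈ F.

Accept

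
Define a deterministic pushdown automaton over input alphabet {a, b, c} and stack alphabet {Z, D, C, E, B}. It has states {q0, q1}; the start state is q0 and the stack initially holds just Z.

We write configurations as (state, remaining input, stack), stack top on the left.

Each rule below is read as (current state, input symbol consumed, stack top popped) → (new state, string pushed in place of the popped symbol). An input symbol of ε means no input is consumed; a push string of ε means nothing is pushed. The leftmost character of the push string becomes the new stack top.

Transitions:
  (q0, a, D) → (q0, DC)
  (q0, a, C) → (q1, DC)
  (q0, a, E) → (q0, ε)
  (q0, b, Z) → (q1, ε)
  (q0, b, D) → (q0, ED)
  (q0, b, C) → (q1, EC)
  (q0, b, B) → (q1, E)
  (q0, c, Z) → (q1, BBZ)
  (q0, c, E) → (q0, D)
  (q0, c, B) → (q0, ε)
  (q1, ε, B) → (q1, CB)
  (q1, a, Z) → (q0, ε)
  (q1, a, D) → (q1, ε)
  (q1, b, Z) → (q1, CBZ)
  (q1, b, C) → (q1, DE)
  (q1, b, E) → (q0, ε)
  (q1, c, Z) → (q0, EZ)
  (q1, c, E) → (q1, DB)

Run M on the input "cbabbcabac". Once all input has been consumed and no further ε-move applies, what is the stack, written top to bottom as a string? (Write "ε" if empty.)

DBBBZ

(q0, cbabbcabac, Z)
  read c, top Z: go to q1, push BBZ → (q1, babbcabac, BBZ)
  ε-move, top B: go to q1, push CB → (q1, babbcabac, CBBZ)
  read b, top C: go to q1, push DE → (q1, abbcabac, DEBBZ)
  read a, top D: go to q1, push ε → (q1, bbcabac, EBBZ)
  read b, top E: go to q0, push ε → (q0, bcabac, BBZ)
  read b, top B: go to q1, push E → (q1, cabac, EBZ)
  read c, top E: go to q1, push DB → (q1, abac, DBBZ)
  read a, top D: go to q1, push ε → (q1, bac, BBZ)
  ε-move, top B: go to q1, push CB → (q1, bac, CBBZ)
  read b, top C: go to q1, push DE → (q1, ac, DEBBZ)
  read a, top D: go to q1, push ε → (q1, c, EBBZ)
  read c, top E: go to q1, push DB → (q1, ε, DBBBZ)
All input consumed in state q1 with stack DBBBZ.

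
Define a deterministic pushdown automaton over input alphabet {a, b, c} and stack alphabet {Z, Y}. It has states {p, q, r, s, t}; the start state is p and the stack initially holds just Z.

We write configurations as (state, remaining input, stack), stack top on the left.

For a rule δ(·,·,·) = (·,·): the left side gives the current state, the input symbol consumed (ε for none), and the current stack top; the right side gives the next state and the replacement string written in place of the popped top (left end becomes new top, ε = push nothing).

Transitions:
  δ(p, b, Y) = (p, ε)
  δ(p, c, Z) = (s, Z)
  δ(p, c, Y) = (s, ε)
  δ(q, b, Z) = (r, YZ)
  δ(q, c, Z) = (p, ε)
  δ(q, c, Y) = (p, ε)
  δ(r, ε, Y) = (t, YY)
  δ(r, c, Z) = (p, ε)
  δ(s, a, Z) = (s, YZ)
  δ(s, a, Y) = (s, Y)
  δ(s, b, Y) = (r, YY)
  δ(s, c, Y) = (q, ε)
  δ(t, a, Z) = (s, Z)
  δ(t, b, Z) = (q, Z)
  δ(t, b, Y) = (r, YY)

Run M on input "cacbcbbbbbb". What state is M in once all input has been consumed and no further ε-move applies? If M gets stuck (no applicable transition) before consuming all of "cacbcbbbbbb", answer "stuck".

(p, cacbcbbbbbb, Z)
  read c, top Z: go to s, push Z → (s, acbcbbbbbb, Z)
  read a, top Z: go to s, push YZ → (s, cbcbbbbbb, YZ)
  read c, top Y: go to q, push ε → (q, bcbbbbbb, Z)
  read b, top Z: go to r, push YZ → (r, cbbbbbb, YZ)
  ε-move, top Y: go to t, push YY → (t, cbbbbbb, YYZ)
No transition for (t, c, top Y); M blocks with input cbbbbbb remaining.

stuck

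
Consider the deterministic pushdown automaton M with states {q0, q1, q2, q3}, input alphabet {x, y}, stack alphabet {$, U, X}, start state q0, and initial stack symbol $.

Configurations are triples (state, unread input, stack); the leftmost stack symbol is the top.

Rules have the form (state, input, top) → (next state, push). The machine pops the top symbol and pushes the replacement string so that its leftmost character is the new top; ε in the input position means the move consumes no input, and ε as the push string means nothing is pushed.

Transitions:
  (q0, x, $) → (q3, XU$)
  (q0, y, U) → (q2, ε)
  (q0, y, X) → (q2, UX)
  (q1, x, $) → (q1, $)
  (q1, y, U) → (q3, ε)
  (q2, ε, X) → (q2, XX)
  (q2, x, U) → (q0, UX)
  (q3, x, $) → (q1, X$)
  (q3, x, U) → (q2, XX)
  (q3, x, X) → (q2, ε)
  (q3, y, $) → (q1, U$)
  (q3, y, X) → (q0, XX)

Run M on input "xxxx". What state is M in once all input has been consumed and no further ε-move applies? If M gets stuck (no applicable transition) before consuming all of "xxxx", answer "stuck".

stuck

(q0, xxxx, $)
  read x, top $: go to q3, push XU$ → (q3, xxx, XU$)
  read x, top X: go to q2, push ε → (q2, xx, U$)
  read x, top U: go to q0, push UX → (q0, x, UX$)
No transition for (q0, x, top U); M blocks with input x remaining.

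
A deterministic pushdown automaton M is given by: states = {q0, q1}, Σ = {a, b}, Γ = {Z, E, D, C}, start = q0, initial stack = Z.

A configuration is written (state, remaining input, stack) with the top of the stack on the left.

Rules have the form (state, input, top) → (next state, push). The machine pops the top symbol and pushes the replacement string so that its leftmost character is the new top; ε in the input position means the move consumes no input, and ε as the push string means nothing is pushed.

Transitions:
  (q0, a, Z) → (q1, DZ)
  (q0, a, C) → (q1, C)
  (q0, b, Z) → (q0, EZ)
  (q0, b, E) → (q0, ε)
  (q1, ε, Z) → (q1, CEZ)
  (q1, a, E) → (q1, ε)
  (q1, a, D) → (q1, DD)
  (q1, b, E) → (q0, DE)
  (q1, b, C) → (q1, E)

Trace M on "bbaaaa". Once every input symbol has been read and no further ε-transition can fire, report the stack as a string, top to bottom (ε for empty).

DDDDZ

(q0, bbaaaa, Z) ⊢ (q0, baaaa, EZ) ⊢ (q0, aaaa, Z) ⊢ (q1, aaa, DZ) ⊢ (q1, aa, DDZ) ⊢ (q1, a, DDDZ) ⊢ (q1, ε, DDDDZ)
All input consumed in state q1 with stack DDDDZ.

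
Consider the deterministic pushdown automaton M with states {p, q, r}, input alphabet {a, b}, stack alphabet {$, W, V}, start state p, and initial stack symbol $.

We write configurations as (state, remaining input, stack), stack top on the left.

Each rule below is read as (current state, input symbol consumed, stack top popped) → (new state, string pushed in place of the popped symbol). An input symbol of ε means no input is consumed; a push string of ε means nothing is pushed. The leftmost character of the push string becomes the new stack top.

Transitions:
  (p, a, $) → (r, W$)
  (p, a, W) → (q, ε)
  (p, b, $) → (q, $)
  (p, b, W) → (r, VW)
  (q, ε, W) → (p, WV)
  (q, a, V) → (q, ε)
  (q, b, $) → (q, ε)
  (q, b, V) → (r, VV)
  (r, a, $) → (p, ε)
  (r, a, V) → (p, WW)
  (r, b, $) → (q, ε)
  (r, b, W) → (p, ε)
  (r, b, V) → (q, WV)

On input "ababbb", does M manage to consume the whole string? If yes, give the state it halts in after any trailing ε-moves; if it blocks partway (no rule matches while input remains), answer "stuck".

q

(p, ababbb, $)
  read a, top $: go to r, push W$ → (r, babbb, W$)
  read b, top W: go to p, push ε → (p, abbb, $)
  read a, top $: go to r, push W$ → (r, bbb, W$)
  read b, top W: go to p, push ε → (p, bb, $)
  read b, top $: go to q, push $ → (q, b, $)
  read b, top $: go to q, push ε → (q, ε, ε)
All input consumed; M is in state q.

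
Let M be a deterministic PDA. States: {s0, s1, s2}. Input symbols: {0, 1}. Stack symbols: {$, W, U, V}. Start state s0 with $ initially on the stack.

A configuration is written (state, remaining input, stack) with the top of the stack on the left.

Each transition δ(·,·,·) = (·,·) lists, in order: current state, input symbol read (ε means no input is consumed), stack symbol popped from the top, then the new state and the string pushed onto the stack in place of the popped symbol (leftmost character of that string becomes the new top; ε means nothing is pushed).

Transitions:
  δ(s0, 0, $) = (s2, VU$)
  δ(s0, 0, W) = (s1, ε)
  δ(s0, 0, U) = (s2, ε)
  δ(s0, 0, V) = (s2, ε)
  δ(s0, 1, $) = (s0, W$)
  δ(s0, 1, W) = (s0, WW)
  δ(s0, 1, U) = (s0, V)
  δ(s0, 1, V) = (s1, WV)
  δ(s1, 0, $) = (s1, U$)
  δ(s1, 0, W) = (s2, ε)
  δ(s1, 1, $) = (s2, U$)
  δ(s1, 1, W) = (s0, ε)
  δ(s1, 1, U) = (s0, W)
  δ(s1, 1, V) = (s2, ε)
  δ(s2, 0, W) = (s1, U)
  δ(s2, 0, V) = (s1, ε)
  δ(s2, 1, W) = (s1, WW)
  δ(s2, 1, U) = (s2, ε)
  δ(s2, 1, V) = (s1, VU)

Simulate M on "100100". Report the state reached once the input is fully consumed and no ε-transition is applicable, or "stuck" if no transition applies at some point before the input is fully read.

(s0, 100100, $)
  read 1, top $: go to s0, push W$ → (s0, 00100, W$)
  read 0, top W: go to s1, push ε → (s1, 0100, $)
  read 0, top $: go to s1, push U$ → (s1, 100, U$)
  read 1, top U: go to s0, push W → (s0, 00, W$)
  read 0, top W: go to s1, push ε → (s1, 0, $)
  read 0, top $: go to s1, push U$ → (s1, ε, U$)
All input consumed; M is in state s1.

s1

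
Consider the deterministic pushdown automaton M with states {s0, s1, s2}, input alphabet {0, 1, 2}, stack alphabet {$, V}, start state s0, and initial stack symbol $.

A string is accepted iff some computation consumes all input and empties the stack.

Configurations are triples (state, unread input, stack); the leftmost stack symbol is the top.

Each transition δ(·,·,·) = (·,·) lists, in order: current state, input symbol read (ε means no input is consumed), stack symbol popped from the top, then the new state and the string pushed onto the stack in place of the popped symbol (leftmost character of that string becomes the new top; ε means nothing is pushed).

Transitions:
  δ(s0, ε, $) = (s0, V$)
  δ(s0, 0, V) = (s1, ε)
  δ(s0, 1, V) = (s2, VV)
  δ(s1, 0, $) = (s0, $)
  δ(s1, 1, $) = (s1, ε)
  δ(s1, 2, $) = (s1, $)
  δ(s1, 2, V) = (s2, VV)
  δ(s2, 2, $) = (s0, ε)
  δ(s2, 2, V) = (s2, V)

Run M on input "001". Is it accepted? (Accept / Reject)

Reject

(s0, 001, $)
  ε-move, top $: go to s0, push V$ → (s0, 001, V$)
  read 0, top V: go to s1, push ε → (s1, 01, $)
  read 0, top $: go to s0, push $ → (s0, 1, $)
  ε-move, top $: go to s0, push V$ → (s0, 1, V$)
  read 1, top V: go to s2, push VV → (s2, ε, VV$)
All input consumed; stack is VV$, not empty, and no further ε-move applies.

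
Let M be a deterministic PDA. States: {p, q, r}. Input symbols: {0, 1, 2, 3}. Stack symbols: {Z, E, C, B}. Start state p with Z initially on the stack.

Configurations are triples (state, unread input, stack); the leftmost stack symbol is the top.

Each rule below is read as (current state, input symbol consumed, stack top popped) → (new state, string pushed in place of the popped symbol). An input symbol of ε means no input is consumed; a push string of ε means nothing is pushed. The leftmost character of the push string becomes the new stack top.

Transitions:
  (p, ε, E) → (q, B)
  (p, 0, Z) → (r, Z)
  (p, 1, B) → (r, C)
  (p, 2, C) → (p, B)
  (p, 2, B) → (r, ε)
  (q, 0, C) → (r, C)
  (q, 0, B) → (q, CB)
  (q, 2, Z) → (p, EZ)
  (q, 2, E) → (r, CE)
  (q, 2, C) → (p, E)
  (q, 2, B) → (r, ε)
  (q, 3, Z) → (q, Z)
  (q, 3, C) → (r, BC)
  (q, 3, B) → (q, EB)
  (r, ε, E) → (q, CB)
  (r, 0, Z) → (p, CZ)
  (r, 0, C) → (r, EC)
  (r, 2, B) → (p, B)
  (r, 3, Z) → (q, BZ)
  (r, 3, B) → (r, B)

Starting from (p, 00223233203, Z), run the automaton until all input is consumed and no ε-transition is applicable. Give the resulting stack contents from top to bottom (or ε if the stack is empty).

BCBCEBZ

(p, 00223233203, Z)
  read 0, top Z: go to r, push Z → (r, 0223233203, Z)
  read 0, top Z: go to p, push CZ → (p, 223233203, CZ)
  read 2, top C: go to p, push B → (p, 23233203, BZ)
  read 2, top B: go to r, push ε → (r, 3233203, Z)
  read 3, top Z: go to q, push BZ → (q, 233203, BZ)
  read 2, top B: go to r, push ε → (r, 33203, Z)
  read 3, top Z: go to q, push BZ → (q, 3203, BZ)
  read 3, top B: go to q, push EB → (q, 203, EBZ)
  read 2, top E: go to r, push CE → (r, 03, CEBZ)
  read 0, top C: go to r, push EC → (r, 3, ECEBZ)
  ε-move, top E: go to q, push CB → (q, 3, CBCEBZ)
  read 3, top C: go to r, push BC → (r, ε, BCBCEBZ)
All input consumed in state r with stack BCBCEBZ.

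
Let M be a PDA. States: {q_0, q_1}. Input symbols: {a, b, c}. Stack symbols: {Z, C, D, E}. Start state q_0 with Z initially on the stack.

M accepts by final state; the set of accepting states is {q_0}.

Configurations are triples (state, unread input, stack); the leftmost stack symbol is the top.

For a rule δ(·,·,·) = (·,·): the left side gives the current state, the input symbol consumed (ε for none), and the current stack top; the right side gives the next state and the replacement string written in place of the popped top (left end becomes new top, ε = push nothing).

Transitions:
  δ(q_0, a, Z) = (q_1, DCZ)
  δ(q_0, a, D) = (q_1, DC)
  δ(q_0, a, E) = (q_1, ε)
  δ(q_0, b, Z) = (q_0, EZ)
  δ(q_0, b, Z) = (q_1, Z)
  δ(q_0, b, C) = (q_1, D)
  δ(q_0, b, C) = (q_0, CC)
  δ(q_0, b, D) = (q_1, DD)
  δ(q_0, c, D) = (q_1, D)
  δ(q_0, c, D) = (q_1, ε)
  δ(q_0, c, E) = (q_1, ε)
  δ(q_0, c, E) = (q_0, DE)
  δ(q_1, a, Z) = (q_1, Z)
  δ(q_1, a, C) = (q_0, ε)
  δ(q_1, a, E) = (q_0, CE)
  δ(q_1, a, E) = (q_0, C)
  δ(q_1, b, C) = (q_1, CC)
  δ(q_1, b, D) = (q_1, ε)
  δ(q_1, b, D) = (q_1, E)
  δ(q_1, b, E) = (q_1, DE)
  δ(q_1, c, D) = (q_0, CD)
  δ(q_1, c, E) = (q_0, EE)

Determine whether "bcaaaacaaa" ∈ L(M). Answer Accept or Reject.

No computation consumes all input and reaches a final state.

Reject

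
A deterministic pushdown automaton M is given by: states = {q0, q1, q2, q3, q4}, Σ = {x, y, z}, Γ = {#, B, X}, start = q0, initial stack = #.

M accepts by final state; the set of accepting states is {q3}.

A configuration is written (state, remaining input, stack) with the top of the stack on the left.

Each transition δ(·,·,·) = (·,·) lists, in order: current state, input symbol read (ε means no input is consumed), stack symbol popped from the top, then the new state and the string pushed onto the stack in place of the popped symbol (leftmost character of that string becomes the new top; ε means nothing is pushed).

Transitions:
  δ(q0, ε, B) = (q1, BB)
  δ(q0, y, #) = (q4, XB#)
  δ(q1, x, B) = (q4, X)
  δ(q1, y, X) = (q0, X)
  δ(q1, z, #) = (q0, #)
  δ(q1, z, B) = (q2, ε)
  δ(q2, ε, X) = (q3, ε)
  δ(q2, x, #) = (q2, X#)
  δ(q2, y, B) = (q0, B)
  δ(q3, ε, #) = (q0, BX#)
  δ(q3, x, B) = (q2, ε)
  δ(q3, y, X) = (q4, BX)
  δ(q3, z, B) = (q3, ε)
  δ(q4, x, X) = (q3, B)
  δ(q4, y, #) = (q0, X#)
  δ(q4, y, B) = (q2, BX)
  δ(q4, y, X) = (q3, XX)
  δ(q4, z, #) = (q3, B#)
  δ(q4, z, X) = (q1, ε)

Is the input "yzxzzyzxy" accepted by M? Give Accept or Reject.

(q0, yzxzzyzxy, #)
  read y, top #: go to q4, push XB# → (q4, zxzzyzxy, XB#)
  read z, top X: go to q1, push ε → (q1, xzzyzxy, B#)
  read x, top B: go to q4, push X → (q4, zzyzxy, X#)
  read z, top X: go to q1, push ε → (q1, zyzxy, #)
  read z, top #: go to q0, push # → (q0, yzxy, #)
  read y, top #: go to q4, push XB# → (q4, zxy, XB#)
  read z, top X: go to q1, push ε → (q1, xy, B#)
  read x, top B: go to q4, push X → (q4, y, X#)
  read y, top X: go to q3, push XX → (q3, ε, XX#)
All input consumed; state q3 ∈ F.

Accept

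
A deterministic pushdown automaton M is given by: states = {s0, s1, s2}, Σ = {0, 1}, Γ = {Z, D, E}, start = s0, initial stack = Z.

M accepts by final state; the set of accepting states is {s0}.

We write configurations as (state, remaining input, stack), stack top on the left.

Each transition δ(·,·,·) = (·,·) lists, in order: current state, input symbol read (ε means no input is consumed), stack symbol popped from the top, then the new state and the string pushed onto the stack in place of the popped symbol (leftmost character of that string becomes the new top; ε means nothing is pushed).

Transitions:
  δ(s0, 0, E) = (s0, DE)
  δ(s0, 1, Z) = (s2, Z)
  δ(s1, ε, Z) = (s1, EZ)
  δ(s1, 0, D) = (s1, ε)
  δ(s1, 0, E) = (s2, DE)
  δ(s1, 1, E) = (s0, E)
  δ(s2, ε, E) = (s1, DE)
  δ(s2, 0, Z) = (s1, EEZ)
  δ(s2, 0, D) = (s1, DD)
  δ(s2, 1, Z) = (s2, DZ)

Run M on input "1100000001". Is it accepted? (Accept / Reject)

Accept

(s0, 1100000001, Z)
  read 1, top Z: go to s2, push Z → (s2, 100000001, Z)
  read 1, top Z: go to s2, push DZ → (s2, 00000001, DZ)
  read 0, top D: go to s1, push DD → (s1, 0000001, DDZ)
  read 0, top D: go to s1, push ε → (s1, 000001, DZ)
  read 0, top D: go to s1, push ε → (s1, 00001, Z)
  ε-move, top Z: go to s1, push EZ → (s1, 00001, EZ)
  read 0, top E: go to s2, push DE → (s2, 0001, DEZ)
  read 0, top D: go to s1, push DD → (s1, 001, DDEZ)
  read 0, top D: go to s1, push ε → (s1, 01, DEZ)
  read 0, top D: go to s1, push ε → (s1, 1, EZ)
  read 1, top E: go to s0, push E → (s0, ε, EZ)
All input consumed; state s0 ∈ F.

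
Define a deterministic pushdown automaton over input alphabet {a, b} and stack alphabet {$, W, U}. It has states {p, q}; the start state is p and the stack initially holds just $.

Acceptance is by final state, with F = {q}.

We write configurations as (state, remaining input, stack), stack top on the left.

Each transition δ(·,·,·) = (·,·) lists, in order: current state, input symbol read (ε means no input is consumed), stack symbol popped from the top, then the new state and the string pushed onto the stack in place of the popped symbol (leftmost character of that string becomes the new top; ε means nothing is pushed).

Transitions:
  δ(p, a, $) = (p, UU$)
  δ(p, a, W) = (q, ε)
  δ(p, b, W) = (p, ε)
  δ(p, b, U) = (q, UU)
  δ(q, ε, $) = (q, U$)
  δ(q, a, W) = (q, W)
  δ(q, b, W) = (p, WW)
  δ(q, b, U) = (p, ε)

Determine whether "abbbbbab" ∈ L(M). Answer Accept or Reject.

Reject

(p, abbbbbab, $)
  read a, top $: go to p, push UU$ → (p, bbbbbab, UU$)
  read b, top U: go to q, push UU → (q, bbbbab, UUU$)
  read b, top U: go to p, push ε → (p, bbbab, UU$)
  read b, top U: go to q, push UU → (q, bbab, UUU$)
  read b, top U: go to p, push ε → (p, bab, UU$)
  read b, top U: go to q, push UU → (q, ab, UUU$)
No transition applies at (q, ab, UUU$); input not fully consumed.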